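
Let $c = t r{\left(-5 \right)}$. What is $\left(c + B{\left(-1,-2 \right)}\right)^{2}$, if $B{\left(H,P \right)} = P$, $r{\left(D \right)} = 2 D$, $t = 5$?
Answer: $2704$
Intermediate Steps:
$c = -50$ ($c = 5 \cdot 2 \left(-5\right) = 5 \left(-10\right) = -50$)
$\left(c + B{\left(-1,-2 \right)}\right)^{2} = \left(-50 - 2\right)^{2} = \left(-52\right)^{2} = 2704$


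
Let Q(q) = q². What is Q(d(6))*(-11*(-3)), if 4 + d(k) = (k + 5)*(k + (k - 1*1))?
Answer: 451737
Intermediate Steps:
d(k) = -4 + (-1 + 2*k)*(5 + k) (d(k) = -4 + (k + 5)*(k + (k - 1*1)) = -4 + (5 + k)*(k + (k - 1)) = -4 + (5 + k)*(k + (-1 + k)) = -4 + (5 + k)*(-1 + 2*k) = -4 + (-1 + 2*k)*(5 + k))
Q(d(6))*(-11*(-3)) = (-9 + 2*6² + 9*6)²*(-11*(-3)) = (-9 + 2*36 + 54)²*33 = (-9 + 72 + 54)²*33 = 117²*33 = 13689*33 = 451737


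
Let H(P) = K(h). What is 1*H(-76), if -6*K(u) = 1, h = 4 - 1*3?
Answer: -⅙ ≈ -0.16667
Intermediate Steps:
h = 1 (h = 4 - 3 = 1)
K(u) = -⅙ (K(u) = -⅙*1 = -⅙)
H(P) = -⅙
1*H(-76) = 1*(-⅙) = -⅙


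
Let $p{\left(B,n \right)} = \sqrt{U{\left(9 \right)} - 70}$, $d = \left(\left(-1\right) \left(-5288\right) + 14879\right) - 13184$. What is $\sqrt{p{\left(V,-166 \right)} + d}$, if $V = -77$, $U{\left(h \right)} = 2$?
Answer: $\sqrt{6983 + 2 i \sqrt{17}} \approx 83.564 + 0.0493 i$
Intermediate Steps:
$d = 6983$ ($d = \left(5288 + 14879\right) - 13184 = 20167 - 13184 = 6983$)
$p{\left(B,n \right)} = 2 i \sqrt{17}$ ($p{\left(B,n \right)} = \sqrt{2 - 70} = \sqrt{-68} = 2 i \sqrt{17}$)
$\sqrt{p{\left(V,-166 \right)} + d} = \sqrt{2 i \sqrt{17} + 6983} = \sqrt{6983 + 2 i \sqrt{17}}$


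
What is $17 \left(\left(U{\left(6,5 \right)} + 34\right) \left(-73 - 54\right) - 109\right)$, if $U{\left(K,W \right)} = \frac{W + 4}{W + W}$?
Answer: $- \frac{772021}{10} \approx -77202.0$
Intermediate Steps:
$U{\left(K,W \right)} = \frac{4 + W}{2 W}$
$17 \left(\left(U{\left(6,5 \right)} + 34\right) \left(-73 - 54\right) - 109\right) = 17 \left(\left(\frac{4 + 5}{2 \cdot 5} + 34\right) \left(-73 - 54\right) - 109\right) = 17 \left(\left(\frac{1}{2} \cdot \frac{1}{5} \cdot 9 + 34\right) \left(-127\right) - 109\right) = 17 \left(\left(\frac{9}{10} + 34\right) \left(-127\right) - 109\right) = 17 \left(\frac{349}{10} \left(-127\right) - 109\right) = 17 \left(- \frac{44323}{10} - 109\right) = 17 \left(- \frac{45413}{10}\right) = - \frac{772021}{10}$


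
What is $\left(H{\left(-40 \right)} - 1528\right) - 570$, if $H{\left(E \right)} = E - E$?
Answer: $-2098$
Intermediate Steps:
$H{\left(E \right)} = 0$
$\left(H{\left(-40 \right)} - 1528\right) - 570 = \left(0 - 1528\right) - 570 = -1528 - 570 = -2098$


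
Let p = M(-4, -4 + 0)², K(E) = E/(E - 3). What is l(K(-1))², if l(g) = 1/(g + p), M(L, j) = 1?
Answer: 16/25 ≈ 0.64000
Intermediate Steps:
K(E) = E/(-3 + E)
p = 1 (p = 1² = 1)
l(g) = 1/(1 + g) (l(g) = 1/(g + 1) = 1/(1 + g))
l(K(-1))² = (1/(1 - 1/(-3 - 1)))² = (1/(1 - 1/(-4)))² = (1/(1 - 1*(-¼)))² = (1/(1 + ¼))² = (1/(5/4))² = (⅘)² = 16/25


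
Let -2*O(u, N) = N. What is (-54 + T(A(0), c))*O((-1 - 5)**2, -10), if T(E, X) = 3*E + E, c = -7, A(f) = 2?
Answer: -230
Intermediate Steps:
O(u, N) = -N/2
T(E, X) = 4*E
(-54 + T(A(0), c))*O((-1 - 5)**2, -10) = (-54 + 4*2)*(-1/2*(-10)) = (-54 + 8)*5 = -46*5 = -230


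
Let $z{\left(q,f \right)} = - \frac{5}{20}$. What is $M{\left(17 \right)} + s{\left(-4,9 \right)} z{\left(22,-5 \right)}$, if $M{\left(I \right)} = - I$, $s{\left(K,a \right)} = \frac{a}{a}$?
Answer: $- \frac{69}{4} \approx -17.25$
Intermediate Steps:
$z{\left(q,f \right)} = - \frac{1}{4}$ ($z{\left(q,f \right)} = \left(-5\right) \frac{1}{20} = - \frac{1}{4}$)
$s{\left(K,a \right)} = 1$
$M{\left(17 \right)} + s{\left(-4,9 \right)} z{\left(22,-5 \right)} = \left(-1\right) 17 + 1 \left(- \frac{1}{4}\right) = -17 - \frac{1}{4} = - \frac{69}{4}$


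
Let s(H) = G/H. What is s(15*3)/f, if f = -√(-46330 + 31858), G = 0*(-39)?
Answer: 0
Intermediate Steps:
G = 0
f = -6*I*√402 (f = -√(-14472) = -6*I*√402 ≈ -120.3*I)
s(H) = 0 (s(H) = 0/H = 0)
s(15*3)/f = 0/((-6*I*√402)) = 0*(I*√402/2412) = 0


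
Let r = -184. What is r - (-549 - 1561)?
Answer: 1926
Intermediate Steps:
r - (-549 - 1561) = -184 - (-549 - 1561) = -184 - 1*(-2110) = -184 + 2110 = 1926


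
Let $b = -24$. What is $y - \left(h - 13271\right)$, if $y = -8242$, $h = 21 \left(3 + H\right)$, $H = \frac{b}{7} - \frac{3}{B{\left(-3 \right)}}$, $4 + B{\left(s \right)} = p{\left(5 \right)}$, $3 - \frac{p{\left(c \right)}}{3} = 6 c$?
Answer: $\frac{428167}{85} \approx 5037.3$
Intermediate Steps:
$p{\left(c \right)} = 9 - 18 c$ ($p{\left(c \right)} = 9 - 3 \cdot 6 c = 9 - 18 c$)
$B{\left(s \right)} = -85$ ($B{\left(s \right)} = -4 + \left(9 - 90\right) = -4 - 81 = -85$)
$H = - \frac{2019}{595}$ ($H = - \frac{24}{7} - \frac{3}{-85} = \left(-24\right) \frac{1}{7} - - \frac{3}{85} = - \frac{24}{7} + \frac{3}{85} = - \frac{2019}{595} \approx -3.3933$)
$h = - \frac{702}{85}$ ($h = 21 \left(3 - \frac{2019}{595}\right) = 21 \left(- \frac{234}{595}\right) = - \frac{702}{85} \approx -8.2588$)
$y - \left(h - 13271\right) = -8242 - \left(- \frac{702}{85} - 13271\right) = -8242 - - \frac{1128737}{85} = -8242 + \frac{1128737}{85} = \frac{428167}{85}$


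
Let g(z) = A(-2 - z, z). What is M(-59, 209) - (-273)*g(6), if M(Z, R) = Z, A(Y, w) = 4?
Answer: 1033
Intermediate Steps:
g(z) = 4
M(-59, 209) - (-273)*g(6) = -59 - (-273)*4 = -59 - 1*(-1092) = -59 + 1092 = 1033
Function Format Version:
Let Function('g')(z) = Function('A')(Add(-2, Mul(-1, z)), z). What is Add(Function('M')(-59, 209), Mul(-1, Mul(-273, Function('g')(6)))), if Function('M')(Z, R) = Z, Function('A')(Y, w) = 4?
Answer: 1033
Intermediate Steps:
Function('g')(z) = 4
Add(Function('M')(-59, 209), Mul(-1, Mul(-273, Function('g')(6)))) = Add(-59, Mul(-1, Mul(-273, 4))) = Add(-59, Mul(-1, -1092)) = Add(-59, 1092) = 1033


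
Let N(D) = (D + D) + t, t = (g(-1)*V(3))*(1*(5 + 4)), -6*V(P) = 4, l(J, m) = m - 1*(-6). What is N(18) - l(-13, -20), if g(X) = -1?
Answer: 56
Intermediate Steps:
l(J, m) = 6 + m (l(J, m) = m + 6 = 6 + m)
V(P) = -2/3 (V(P) = -1/6*4 = -2/3)
t = 6 (t = (-1*(-2/3))*(1*(5 + 4)) = 2*(1*9)/3 = (2/3)*9 = 6)
N(D) = 6 + 2*D (N(D) = (D + D) + 6 = 2*D + 6 = 6 + 2*D)
N(18) - l(-13, -20) = (6 + 2*18) - (6 - 20) = (6 + 36) - 1*(-14) = 42 + 14 = 56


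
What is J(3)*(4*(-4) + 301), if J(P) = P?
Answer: 855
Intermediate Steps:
J(3)*(4*(-4) + 301) = 3*(4*(-4) + 301) = 3*(-16 + 301) = 3*285 = 855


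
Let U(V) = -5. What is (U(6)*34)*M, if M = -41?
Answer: 6970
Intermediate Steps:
(U(6)*34)*M = -5*34*(-41) = -170*(-41) = 6970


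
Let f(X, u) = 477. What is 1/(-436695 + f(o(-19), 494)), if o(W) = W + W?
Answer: -1/436218 ≈ -2.2924e-6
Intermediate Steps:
o(W) = 2*W
1/(-436695 + f(o(-19), 494)) = 1/(-436695 + 477) = 1/(-436218) = -1/436218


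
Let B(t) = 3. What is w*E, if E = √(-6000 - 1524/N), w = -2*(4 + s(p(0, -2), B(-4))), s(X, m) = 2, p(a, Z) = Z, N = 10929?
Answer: -168*I*√406278289/3643 ≈ -929.53*I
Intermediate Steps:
w = -12 (w = -2*(4 + 2) = -2*6 = -12)
E = 14*I*√406278289/3643 (E = √(-6000 - 1524/10929) = √(-6000 - 1524*1/10929) = √(-6000 - 508/3643) = √(-21858508/3643) = 14*I*√406278289/3643 ≈ 77.461*I)
w*E = -168*I*√406278289/3643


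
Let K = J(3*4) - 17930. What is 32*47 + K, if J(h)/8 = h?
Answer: -16330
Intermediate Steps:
J(h) = 8*h
K = -17834 (K = 8*(3*4) - 17930 = 8*12 - 17930 = 96 - 17930 = -17834)
32*47 + K = 32*47 - 17834 = 1504 - 17834 = -16330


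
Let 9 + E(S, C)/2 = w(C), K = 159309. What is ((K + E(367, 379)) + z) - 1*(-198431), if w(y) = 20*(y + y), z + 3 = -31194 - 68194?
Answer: 288651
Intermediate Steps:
z = -99391 (z = -3 + (-31194 - 68194) = -3 - 99388 = -99391)
w(y) = 40*y (w(y) = 20*(2*y) = 40*y)
E(S, C) = -18 + 80*C (E(S, C) = -18 + 2*(40*C) = -18 + 80*C)
((K + E(367, 379)) + z) - 1*(-198431) = ((159309 + (-18 + 80*379)) - 99391) - 1*(-198431) = ((159309 + (-18 + 30320)) - 99391) + 198431 = ((159309 + 30302) - 99391) + 198431 = (189611 - 99391) + 198431 = 90220 + 198431 = 288651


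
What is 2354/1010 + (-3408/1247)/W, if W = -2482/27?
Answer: 1844673319/781501135 ≈ 2.3604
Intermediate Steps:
W = -2482/27 (W = -2482*1/27 = -2482/27 ≈ -91.926)
2354/1010 + (-3408/1247)/W = 2354/1010 + (-3408/1247)/(-2482/27) = 2354*(1/1010) - 3408*1/1247*(-27/2482) = 1177/505 - 3408/1247*(-27/2482) = 1177/505 + 46008/1547527 = 1844673319/781501135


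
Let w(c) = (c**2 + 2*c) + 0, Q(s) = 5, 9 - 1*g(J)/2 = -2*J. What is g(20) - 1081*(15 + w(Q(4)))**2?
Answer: -2702402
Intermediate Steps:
g(J) = 18 + 4*J (g(J) = 18 - (-4)*J = 18 + 4*J)
w(c) = c**2 + 2*c
g(20) - 1081*(15 + w(Q(4)))**2 = (18 + 4*20) - 1081*(15 + 5*(2 + 5))**2 = (18 + 80) - 1081*(15 + 5*7)**2 = 98 - 1081*(15 + 35)**2 = 98 - 1081*50**2 = 98 - 1081*2500 = 98 - 2702500 = -2702402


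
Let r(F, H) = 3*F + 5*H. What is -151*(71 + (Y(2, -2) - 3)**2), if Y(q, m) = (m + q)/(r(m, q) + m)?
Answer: -12080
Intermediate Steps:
Y(q, m) = (m + q)/(4*m + 5*q) (Y(q, m) = (m + q)/((3*m + 5*q) + m) = (m + q)/(4*m + 5*q))
-151*(71 + (Y(2, -2) - 3)**2) = -151*(71 + ((-2 + 2)/(4*(-2) + 5*2) - 3)**2) = -151*(71 + (0/(-8 + 10) - 3)**2) = -151*(71 + (0/2 - 3)**2) = -151*(71 + ((1/2)*0 - 3)**2) = -151*(71 + (0 - 3)**2) = -151*(71 + (-3)**2) = -151*(71 + 9) = -151*80 = -12080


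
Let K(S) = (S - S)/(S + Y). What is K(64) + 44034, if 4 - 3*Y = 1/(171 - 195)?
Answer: 44034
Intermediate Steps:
Y = 97/72 (Y = 4/3 - 1/(3*(171 - 195)) = 4/3 - ⅓/(-24) = 4/3 - ⅓*(-1/24) = 4/3 + 1/72 = 97/72 ≈ 1.3472)
K(S) = 0 (K(S) = (S - S)/(S + 97/72) = 0/(97/72 + S) = 0)
K(64) + 44034 = 0 + 44034 = 44034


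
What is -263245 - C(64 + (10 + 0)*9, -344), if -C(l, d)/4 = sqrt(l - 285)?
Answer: -263245 + 4*I*sqrt(131) ≈ -2.6325e+5 + 45.782*I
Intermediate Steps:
C(l, d) = -4*sqrt(-285 + l) (C(l, d) = -4*sqrt(l - 285) = -4*sqrt(-285 + l))
-263245 - C(64 + (10 + 0)*9, -344) = -263245 - (-4)*sqrt(-285 + (64 + (10 + 0)*9)) = -263245 - (-4)*sqrt(-285 + (64 + 10*9)) = -263245 - (-4)*sqrt(-285 + (64 + 90)) = -263245 - (-4)*sqrt(-285 + 154) = -263245 - (-4)*sqrt(-131) = -263245 - (-4)*I*sqrt(131) = -263245 + 4*I*sqrt(131)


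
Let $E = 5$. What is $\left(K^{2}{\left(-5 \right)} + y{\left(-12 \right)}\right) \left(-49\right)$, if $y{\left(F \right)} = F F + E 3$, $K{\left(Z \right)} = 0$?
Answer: $-7791$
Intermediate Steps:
$y{\left(F \right)} = 15 + F^{2}$ ($y{\left(F \right)} = F F + 5 \cdot 3 = F^{2} + 15 = 15 + F^{2}$)
$\left(K^{2}{\left(-5 \right)} + y{\left(-12 \right)}\right) \left(-49\right) = \left(0^{2} + \left(15 + \left(-12\right)^{2}\right)\right) \left(-49\right) = \left(0 + \left(15 + 144\right)\right) \left(-49\right) = \left(0 + 159\right) \left(-49\right) = 159 \left(-49\right) = -7791$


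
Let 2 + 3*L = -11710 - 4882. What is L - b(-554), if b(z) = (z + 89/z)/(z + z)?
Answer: -10186849223/1841496 ≈ -5531.8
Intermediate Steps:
L = -16594/3 (L = -⅔ + (-11710 - 4882)/3 = -⅔ + (⅓)*(-16592) = -⅔ - 16592/3 = -16594/3 ≈ -5531.3)
b(z) = (z + 89/z)/(2*z) (b(z) = (z + 89/z)/((2*z)) = (z + 89/z)*(1/(2*z)) = (z + 89/z)/(2*z))
L - b(-554) = -16594/3 - (89 + (-554)²)/(2*(-554)²) = -16594/3 - (89 + 306916)/(2*306916) = -16594/3 - 307005/(2*306916) = -16594/3 - 1*307005/613832 = -16594/3 - 307005/613832 = -10186849223/1841496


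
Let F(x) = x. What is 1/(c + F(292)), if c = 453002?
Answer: 1/453294 ≈ 2.2061e-6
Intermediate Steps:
1/(c + F(292)) = 1/(453002 + 292) = 1/453294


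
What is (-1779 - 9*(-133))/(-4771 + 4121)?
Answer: 291/325 ≈ 0.89538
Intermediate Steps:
(-1779 - 9*(-133))/(-4771 + 4121) = (-1779 + 1197)/(-650) = -582*(-1/650) = 291/325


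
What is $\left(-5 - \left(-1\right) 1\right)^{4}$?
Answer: $256$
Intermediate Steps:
$\left(-5 - \left(-1\right) 1\right)^{4} = \left(-5 - -1\right)^{4} = \left(-5 + 1\right)^{4} = \left(-4\right)^{4} = 256$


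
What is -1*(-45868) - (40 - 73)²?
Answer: 44779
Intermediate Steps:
-1*(-45868) - (40 - 73)² = 45868 - 1*(-33)² = 45868 - 1*1089 = 45868 - 1089 = 44779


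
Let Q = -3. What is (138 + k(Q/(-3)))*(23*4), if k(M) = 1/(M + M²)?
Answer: 12742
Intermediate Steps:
(138 + k(Q/(-3)))*(23*4) = (138 + 1/(((-3/(-3)))*(1 - 3/(-3))))*(23*4) = (138 + 1/(((-3*(-⅓)))*(1 - 3*(-⅓))))*92 = (138 + 1/(1*(1 + 1)))*92 = (138 + 1/2)*92 = (138 + 1*(½))*92 = (138 + ½)*92 = (277/2)*92 = 12742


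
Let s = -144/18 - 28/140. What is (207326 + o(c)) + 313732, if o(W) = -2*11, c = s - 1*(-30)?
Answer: 521036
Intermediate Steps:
s = -41/5 (s = -144*1/18 - 28*1/140 = -8 - 1/5 = -41/5 ≈ -8.2000)
c = 109/5 (c = -41/5 - 1*(-30) = -41/5 + 30 = 109/5 ≈ 21.800)
o(W) = -22
(207326 + o(c)) + 313732 = (207326 - 22) + 313732 = 207304 + 313732 = 521036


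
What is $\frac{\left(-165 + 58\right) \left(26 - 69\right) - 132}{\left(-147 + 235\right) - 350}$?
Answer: $- \frac{4469}{262} \approx -17.057$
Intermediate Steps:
$\frac{\left(-165 + 58\right) \left(26 - 69\right) - 132}{\left(-147 + 235\right) - 350} = \frac{\left(-107\right) \left(-43\right) - 132}{88 - 350} = \frac{4601 - 132}{-262} = 4469 \left(- \frac{1}{262}\right) = - \frac{4469}{262}$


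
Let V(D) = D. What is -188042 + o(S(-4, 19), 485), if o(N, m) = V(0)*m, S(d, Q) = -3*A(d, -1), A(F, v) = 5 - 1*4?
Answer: -188042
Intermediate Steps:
A(F, v) = 1 (A(F, v) = 5 - 4 = 1)
S(d, Q) = -3 (S(d, Q) = -3*1 = -3)
o(N, m) = 0 (o(N, m) = 0*m = 0)
-188042 + o(S(-4, 19), 485) = -188042 + 0 = -188042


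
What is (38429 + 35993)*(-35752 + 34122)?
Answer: -121307860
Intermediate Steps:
(38429 + 35993)*(-35752 + 34122) = 74422*(-1630) = -121307860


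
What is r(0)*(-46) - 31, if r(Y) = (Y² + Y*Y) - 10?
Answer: 429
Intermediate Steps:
r(Y) = -10 + 2*Y² (r(Y) = (Y² + Y²) - 10 = 2*Y² - 10 = -10 + 2*Y²)
r(0)*(-46) - 31 = (-10 + 2*0²)*(-46) - 31 = (-10 + 2*0)*(-46) - 31 = (-10 + 0)*(-46) - 31 = -10*(-46) - 31 = 460 - 31 = 429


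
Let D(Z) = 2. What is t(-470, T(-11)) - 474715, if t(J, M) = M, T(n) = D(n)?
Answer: -474713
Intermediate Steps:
T(n) = 2
t(-470, T(-11)) - 474715 = 2 - 474715 = -474713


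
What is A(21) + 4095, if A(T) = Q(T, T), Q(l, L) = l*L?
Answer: 4536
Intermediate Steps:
Q(l, L) = L*l
A(T) = T² (A(T) = T*T = T²)
A(21) + 4095 = 21² + 4095 = 441 + 4095 = 4536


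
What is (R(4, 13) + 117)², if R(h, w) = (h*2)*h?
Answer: 22201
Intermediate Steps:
R(h, w) = 2*h² (R(h, w) = (2*h)*h = 2*h²)
(R(4, 13) + 117)² = (2*4² + 117)² = (2*16 + 117)² = (32 + 117)² = 149² = 22201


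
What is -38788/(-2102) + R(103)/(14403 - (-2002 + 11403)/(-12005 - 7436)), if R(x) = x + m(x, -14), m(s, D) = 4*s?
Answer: 5441194229721/294299048324 ≈ 18.489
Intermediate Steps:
R(x) = 5*x (R(x) = x + 4*x = 5*x)
-38788/(-2102) + R(103)/(14403 - (-2002 + 11403)/(-12005 - 7436)) = -38788/(-2102) + (5*103)/(14403 - (-2002 + 11403)/(-12005 - 7436)) = -38788*(-1/2102) + 515/(14403 - 9401/(-19441)) = 19394/1051 + 515/(14403 - 9401*(-1)/19441) = 19394/1051 + 515/(14403 - 1*(-9401/19441)) = 19394/1051 + 515/(14403 + 9401/19441) = 19394/1051 + 515/(280018124/19441) = 19394/1051 + 515*(19441/280018124) = 19394/1051 + 10012115/280018124 = 5441194229721/294299048324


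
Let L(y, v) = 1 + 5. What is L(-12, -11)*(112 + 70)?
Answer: 1092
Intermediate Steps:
L(y, v) = 6
L(-12, -11)*(112 + 70) = 6*(112 + 70) = 6*182 = 1092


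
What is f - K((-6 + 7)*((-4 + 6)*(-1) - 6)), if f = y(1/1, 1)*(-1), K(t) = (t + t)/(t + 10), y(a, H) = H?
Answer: 7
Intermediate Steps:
K(t) = 2*t/(10 + t) (K(t) = (2*t)/(10 + t) = 2*t/(10 + t))
f = -1 (f = 1*(-1) = -1)
f - K((-6 + 7)*((-4 + 6)*(-1) - 6)) = -1 - 2*(-6 + 7)*((-4 + 6)*(-1) - 6)/(10 + (-6 + 7)*((-4 + 6)*(-1) - 6)) = -1 - 2*1*(2*(-1) - 6)/(10 + 1*(2*(-1) - 6)) = -1 - 2*1*(-2 - 6)/(10 + 1*(-2 - 6)) = -1 - 2*1*(-8)/(10 + 1*(-8)) = -1 - 2*(-8)/(10 - 8) = -1 - 2*(-8)/2 = -1 - 1*(-8) = -1 + 8 = 7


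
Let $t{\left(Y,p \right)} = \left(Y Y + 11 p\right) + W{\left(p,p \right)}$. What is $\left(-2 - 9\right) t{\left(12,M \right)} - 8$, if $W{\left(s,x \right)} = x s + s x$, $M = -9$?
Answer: $-2285$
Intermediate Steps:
$W{\left(s,x \right)} = 2 s x$ ($W{\left(s,x \right)} = s x + s x = 2 s x$)
$t{\left(Y,p \right)} = Y^{2} + 2 p^{2} + 11 p$ ($t{\left(Y,p \right)} = \left(Y Y + 11 p\right) + 2 p p = \left(Y^{2} + 11 p\right) + 2 p^{2} = Y^{2} + 2 p^{2} + 11 p$)
$\left(-2 - 9\right) t{\left(12,M \right)} - 8 = \left(-2 - 9\right) \left(12^{2} + 2 \left(-9\right)^{2} + 11 \left(-9\right)\right) - 8 = - 11 \left(144 + 2 \cdot 81 - 99\right) - 8 = - 11 \left(144 + 162 - 99\right) - 8 = \left(-11\right) 207 - 8 = -2277 - 8 = -2285$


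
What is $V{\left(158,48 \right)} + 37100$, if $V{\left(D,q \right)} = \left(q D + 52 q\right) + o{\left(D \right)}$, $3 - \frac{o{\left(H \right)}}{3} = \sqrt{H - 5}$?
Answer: $47189 - 9 \sqrt{17} \approx 47152.0$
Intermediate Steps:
$o{\left(H \right)} = 9 - 3 \sqrt{-5 + H}$ ($o{\left(H \right)} = 9 - 3 \sqrt{H - 5} = 9 - 3 \sqrt{-5 + H}$)
$V{\left(D,q \right)} = 9 - 3 \sqrt{-5 + D} + 52 q + D q$ ($V{\left(D,q \right)} = \left(q D + 52 q\right) - \left(-9 + 3 \sqrt{-5 + D}\right) = \left(D q + 52 q\right) - \left(-9 + 3 \sqrt{-5 + D}\right) = \left(52 q + D q\right) - \left(-9 + 3 \sqrt{-5 + D}\right) = 9 - 3 \sqrt{-5 + D} + 52 q + D q$)
$V{\left(158,48 \right)} + 37100 = \left(9 - 3 \sqrt{-5 + 158} + 52 \cdot 48 + 158 \cdot 48\right) + 37100 = \left(9 - 3 \sqrt{153} + 2496 + 7584\right) + 37100 = \left(9 - 3 \cdot 3 \sqrt{17} + 2496 + 7584\right) + 37100 = \left(9 - 9 \sqrt{17} + 2496 + 7584\right) + 37100 = \left(10089 - 9 \sqrt{17}\right) + 37100 = 47189 - 9 \sqrt{17}$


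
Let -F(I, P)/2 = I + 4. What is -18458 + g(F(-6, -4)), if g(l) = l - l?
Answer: -18458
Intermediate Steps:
F(I, P) = -8 - 2*I (F(I, P) = -2*(I + 4) = -2*(4 + I) = -8 - 2*I)
g(l) = 0
-18458 + g(F(-6, -4)) = -18458 + 0 = -18458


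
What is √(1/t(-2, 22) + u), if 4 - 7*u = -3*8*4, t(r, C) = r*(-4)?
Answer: √11298/28 ≈ 3.7961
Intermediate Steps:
t(r, C) = -4*r
u = 100/7 (u = 4/7 - (-3*8)*4/7 = 4/7 - (-24)*4/7 = 4/7 - ⅐*(-96) = 4/7 + 96/7 = 100/7 ≈ 14.286)
√(1/t(-2, 22) + u) = √(1/(-4*(-2)) + 100/7) = √(1/8 + 100/7) = √(⅛ + 100/7) = √(807/56) = √11298/28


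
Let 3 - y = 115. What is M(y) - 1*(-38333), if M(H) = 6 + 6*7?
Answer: 38381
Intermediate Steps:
y = -112 (y = 3 - 1*115 = 3 - 115 = -112)
M(H) = 48 (M(H) = 6 + 42 = 48)
M(y) - 1*(-38333) = 48 - 1*(-38333) = 48 + 38333 = 38381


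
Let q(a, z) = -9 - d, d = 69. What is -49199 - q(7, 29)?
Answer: -49121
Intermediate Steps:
q(a, z) = -78 (q(a, z) = -9 - 1*69 = -9 - 69 = -78)
-49199 - q(7, 29) = -49199 - 1*(-78) = -49199 + 78 = -49121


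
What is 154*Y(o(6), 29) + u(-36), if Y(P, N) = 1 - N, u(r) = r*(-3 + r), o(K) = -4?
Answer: -2908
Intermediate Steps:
154*Y(o(6), 29) + u(-36) = 154*(1 - 1*29) - 36*(-3 - 36) = 154*(1 - 29) - 36*(-39) = 154*(-28) + 1404 = -4312 + 1404 = -2908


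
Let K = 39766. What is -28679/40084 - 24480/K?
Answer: -1060852717/796990172 ≈ -1.3311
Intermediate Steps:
-28679/40084 - 24480/K = -28679/40084 - 24480/39766 = -28679*1/40084 - 24480*1/39766 = -28679/40084 - 12240/19883 = -1060852717/796990172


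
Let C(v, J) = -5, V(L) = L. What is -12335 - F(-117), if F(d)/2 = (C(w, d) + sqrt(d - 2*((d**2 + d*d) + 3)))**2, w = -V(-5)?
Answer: 97373 + 20*I*sqrt(54879) ≈ 97373.0 + 4685.3*I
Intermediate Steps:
w = 5 (w = -1*(-5) = 5)
F(d) = 2*(-5 + sqrt(-6 + d - 4*d**2))**2 (F(d) = 2*(-5 + sqrt(d - 2*((d**2 + d*d) + 3)))**2 = 2*(-5 + sqrt(d - 2*((d**2 + d**2) + 3)))**2 = 2*(-5 + sqrt(d - 2*(2*d**2 + 3)))**2 = 2*(-5 + sqrt(d - 2*(3 + 2*d**2)))**2 = 2*(-5 + sqrt(d + (-6 - 4*d**2)))**2 = 2*(-5 + sqrt(-6 + d - 4*d**2))**2)
-12335 - F(-117) = -12335 - 2*(-5 + sqrt(-6 - 117 - 4*(-117)**2))**2 = -12335 - 2*(-5 + sqrt(-6 - 117 - 4*13689))**2 = -12335 - 2*(-5 + sqrt(-6 - 117 - 54756))**2 = -12335 - 2*(-5 + sqrt(-54879))**2 = -12335 - 2*(-5 + I*sqrt(54879))**2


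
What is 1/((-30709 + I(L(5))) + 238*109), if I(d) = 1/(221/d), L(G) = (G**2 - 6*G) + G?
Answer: -1/4767 ≈ -0.00020978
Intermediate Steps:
L(G) = G**2 - 5*G
I(d) = d/221
1/((-30709 + I(L(5))) + 238*109) = 1/((-30709 + (5*(-5 + 5))/221) + 238*109) = 1/((-30709 + (5*0)/221) + 25942) = 1/((-30709 + (1/221)*0) + 25942) = 1/((-30709 + 0) + 25942) = 1/(-30709 + 25942) = 1/(-4767) = -1/4767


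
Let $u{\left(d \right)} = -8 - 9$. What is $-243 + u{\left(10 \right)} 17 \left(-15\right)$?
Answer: $4092$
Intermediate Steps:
$u{\left(d \right)} = -17$ ($u{\left(d \right)} = -8 - 9 = -17$)
$-243 + u{\left(10 \right)} 17 \left(-15\right) = -243 - 17 \cdot 17 \left(-15\right) = -243 - -4335 = -243 + 4335 = 4092$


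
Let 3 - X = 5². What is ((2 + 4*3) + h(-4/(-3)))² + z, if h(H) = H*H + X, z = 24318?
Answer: 1972894/81 ≈ 24357.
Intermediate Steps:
X = -22 (X = 3 - 1*5² = 3 - 1*25 = 3 - 25 = -22)
h(H) = -22 + H² (h(H) = H*H - 22 = H² - 22 = -22 + H²)
((2 + 4*3) + h(-4/(-3)))² + z = ((2 + 4*3) + (-22 + (-4/(-3))²))² + 24318 = ((2 + 12) + (-22 + (-4*(-⅓))²))² + 24318 = (14 + (-22 + (4/3)²))² + 24318 = (14 + (-22 + 16/9))² + 24318 = (14 - 182/9)² + 24318 = (-56/9)² + 24318 = 3136/81 + 24318 = 1972894/81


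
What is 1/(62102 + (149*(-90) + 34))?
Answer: 1/48726 ≈ 2.0523e-5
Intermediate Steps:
1/(62102 + (149*(-90) + 34)) = 1/(62102 + (-13410 + 34)) = 1/(62102 - 13376) = 1/48726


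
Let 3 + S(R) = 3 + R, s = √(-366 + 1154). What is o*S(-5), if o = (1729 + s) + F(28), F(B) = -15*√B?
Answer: -8645 - 10*√197 + 150*√7 ≈ -8388.5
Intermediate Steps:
s = 2*√197 (s = √788 = 2*√197 ≈ 28.071)
o = 1729 - 30*√7 + 2*√197 (o = (1729 + 2*√197) - 30*√7 = 1729 - 30*√7 + 2*√197 ≈ 1677.7)
S(R) = R (S(R) = -3 + (3 + R) = R)
o*S(-5) = (1729 - 30*√7 + 2*√197)*(-5) = -8645 - 10*√197 + 150*√7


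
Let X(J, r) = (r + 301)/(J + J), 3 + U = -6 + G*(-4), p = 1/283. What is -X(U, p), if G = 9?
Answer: 42592/12735 ≈ 3.3445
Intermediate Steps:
p = 1/283 ≈ 0.0035336
U = -45 (U = -3 + (-6 + 9*(-4)) = -3 + (-6 - 36) = -3 - 42 = -45)
X(J, r) = (301 + r)/(2*J) (X(J, r) = (301 + r)/((2*J)) = (301 + r)*(1/(2*J)) = (301 + r)/(2*J))
-X(U, p) = -(301 + 1/283)/(2*(-45)) = -(-1)*85184/(2*45*283) = -1*(-42592/12735) = 42592/12735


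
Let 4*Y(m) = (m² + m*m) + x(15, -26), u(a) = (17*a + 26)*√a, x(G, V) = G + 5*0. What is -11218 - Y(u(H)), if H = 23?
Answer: -8043781/4 ≈ -2.0109e+6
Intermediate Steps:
x(G, V) = G (x(G, V) = G + 0 = G)
u(a) = √a*(26 + 17*a) (u(a) = (26 + 17*a)*√a = √a*(26 + 17*a))
Y(m) = 15/4 + m²/2 (Y(m) = ((m² + m*m) + 15)/4 = ((m² + m²) + 15)/4 = (2*m² + 15)/4 = (15 + 2*m²)/4 = 15/4 + m²/2)
-11218 - Y(u(H)) = -11218 - (15/4 + (√23*(26 + 17*23))²/2) = -11218 - (15/4 + (√23*(26 + 391))²/2) = -11218 - (15/4 + (√23*417)²/2) = -11218 - (15/4 + (417*√23)²/2) = -11218 - (15/4 + (½)*3999447) = -11218 - (15/4 + 3999447/2) = -11218 - 1*7998909/4 = -11218 - 7998909/4 = -8043781/4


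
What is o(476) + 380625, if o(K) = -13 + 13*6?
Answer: 380690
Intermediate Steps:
o(K) = 65 (o(K) = -13 + 78 = 65)
o(476) + 380625 = 65 + 380625 = 380690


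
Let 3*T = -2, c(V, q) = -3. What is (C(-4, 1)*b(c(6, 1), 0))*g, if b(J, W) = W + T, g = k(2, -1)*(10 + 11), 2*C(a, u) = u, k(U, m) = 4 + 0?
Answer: -28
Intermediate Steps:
k(U, m) = 4
C(a, u) = u/2
T = -⅔ (T = (⅓)*(-2) = -⅔ ≈ -0.66667)
g = 84 (g = 4*(10 + 11) = 4*21 = 84)
b(J, W) = -⅔ + W (b(J, W) = W - ⅔ = -⅔ + W)
(C(-4, 1)*b(c(6, 1), 0))*g = (((½)*1)*(-⅔ + 0))*84 = ((½)*(-⅔))*84 = -⅓*84 = -28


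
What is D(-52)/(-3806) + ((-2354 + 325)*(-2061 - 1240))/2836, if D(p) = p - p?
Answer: 6697729/2836 ≈ 2361.7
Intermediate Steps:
D(p) = 0
D(-52)/(-3806) + ((-2354 + 325)*(-2061 - 1240))/2836 = 0/(-3806) + ((-2354 + 325)*(-2061 - 1240))/2836 = 0*(-1/3806) - 2029*(-3301)*(1/2836) = 0 + 6697729*(1/2836) = 0 + 6697729/2836 = 6697729/2836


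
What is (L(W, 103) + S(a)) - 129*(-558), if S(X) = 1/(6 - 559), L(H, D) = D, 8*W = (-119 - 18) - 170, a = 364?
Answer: 39863004/553 ≈ 72085.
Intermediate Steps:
W = -307/8 (W = ((-119 - 18) - 170)/8 = (-137 - 170)/8 = (⅛)*(-307) = -307/8 ≈ -38.375)
S(X) = -1/553 (S(X) = 1/(-553) = -1/553)
(L(W, 103) + S(a)) - 129*(-558) = (103 - 1/553) - 129*(-558) = 56958/553 + 71982 = 39863004/553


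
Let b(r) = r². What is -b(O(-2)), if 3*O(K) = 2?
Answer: -4/9 ≈ -0.44444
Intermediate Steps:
O(K) = ⅔ (O(K) = (⅓)*2 = ⅔)
-b(O(-2)) = -(⅔)² = -1*4/9 = -4/9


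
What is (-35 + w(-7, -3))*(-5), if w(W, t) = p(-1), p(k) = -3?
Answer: 190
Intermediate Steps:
w(W, t) = -3
(-35 + w(-7, -3))*(-5) = (-35 - 3)*(-5) = -38*(-5) = 190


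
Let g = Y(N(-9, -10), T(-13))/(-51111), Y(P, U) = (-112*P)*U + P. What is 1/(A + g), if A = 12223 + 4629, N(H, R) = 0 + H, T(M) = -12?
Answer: 5679/95703853 ≈ 5.9339e-5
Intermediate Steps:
N(H, R) = H
Y(P, U) = P - 112*P*U (Y(P, U) = -112*P*U + P = P - 112*P*U)
A = 16852
g = 1345/5679 (g = -9*(1 - 112*(-12))/(-51111) = -9*(1 + 1344)*(-1/51111) = -9*1345*(-1/51111) = -12105*(-1/51111) = 1345/5679 ≈ 0.23684)
1/(A + g) = 1/(16852 + 1345/5679) = 1/(95703853/5679) = 5679/95703853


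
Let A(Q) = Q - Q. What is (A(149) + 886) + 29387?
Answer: 30273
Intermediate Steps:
A(Q) = 0
(A(149) + 886) + 29387 = (0 + 886) + 29387 = 886 + 29387 = 30273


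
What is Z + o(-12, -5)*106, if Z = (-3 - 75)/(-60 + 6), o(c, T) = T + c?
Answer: -16205/9 ≈ -1800.6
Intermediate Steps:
Z = 13/9 (Z = -78/(-54) = -78*(-1/54) = 13/9 ≈ 1.4444)
Z + o(-12, -5)*106 = 13/9 + (-5 - 12)*106 = 13/9 - 17*106 = 13/9 - 1802 = -16205/9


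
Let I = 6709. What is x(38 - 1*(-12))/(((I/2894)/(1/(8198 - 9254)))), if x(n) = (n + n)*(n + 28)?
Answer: -470275/147598 ≈ -3.1862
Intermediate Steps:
x(n) = 2*n*(28 + n) (x(n) = (2*n)*(28 + n) = 2*n*(28 + n))
x(38 - 1*(-12))/(((I/2894)/(1/(8198 - 9254)))) = (2*(38 - 1*(-12))*(28 + (38 - 1*(-12))))/(((6709/2894)/(1/(8198 - 9254)))) = (2*(38 + 12)*(28 + (38 + 12)))/(((6709*(1/2894))/(1/(-1056)))) = (2*50*(28 + 50))/((6709/(2894*(-1/1056)))) = (2*50*78)/(((6709/2894)*(-1056))) = 7800/(-3542352/1447) = 7800*(-1447/3542352) = -470275/147598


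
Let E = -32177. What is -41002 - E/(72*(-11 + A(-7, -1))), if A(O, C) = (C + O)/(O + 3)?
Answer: -26601473/648 ≈ -41052.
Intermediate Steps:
A(O, C) = (C + O)/(3 + O)
-41002 - E/(72*(-11 + A(-7, -1))) = -41002 - (-32177)/(72*(-11 + (-1 - 7)/(3 - 7))) = -41002 - (-32177)/(72*(-11 - 8/(-4))) = -41002 - (-32177)/(72*(-11 - 1/4*(-8))) = -41002 - (-32177)/(72*(-11 + 2)) = -41002 - (-32177)/(72*(-9)) = -41002 - (-32177)/(-648) = -41002 - (-32177)*(-1)/648 = -41002 - 1*32177/648 = -41002 - 32177/648 = -26601473/648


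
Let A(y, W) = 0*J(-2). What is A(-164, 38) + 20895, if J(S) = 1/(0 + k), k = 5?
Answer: 20895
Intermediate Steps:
J(S) = ⅕ (J(S) = 1/(0 + 5) = 1/5 = ⅕)
A(y, W) = 0 (A(y, W) = 0*(⅕) = 0)
A(-164, 38) + 20895 = 0 + 20895 = 20895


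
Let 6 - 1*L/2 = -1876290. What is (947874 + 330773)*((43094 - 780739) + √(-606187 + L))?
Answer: -943187566315 + 1278647*√3146405 ≈ -9.4092e+11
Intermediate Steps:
L = 3752592 (L = 12 - 2*(-1876290) = 12 + 3752580 = 3752592)
(947874 + 330773)*((43094 - 780739) + √(-606187 + L)) = (947874 + 330773)*((43094 - 780739) + √(-606187 + 3752592)) = 1278647*(-737645 + √3146405) = -943187566315 + 1278647*√3146405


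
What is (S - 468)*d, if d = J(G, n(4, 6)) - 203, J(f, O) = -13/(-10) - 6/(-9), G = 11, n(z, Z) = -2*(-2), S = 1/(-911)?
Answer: 2571310819/27330 ≈ 94084.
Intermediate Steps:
S = -1/911 ≈ -0.0010977
n(z, Z) = 4
J(f, O) = 59/30 (J(f, O) = -13*(-1/10) - 6*(-1/9) = 13/10 + 2/3 = 59/30)
d = -6031/30 (d = 59/30 - 203 = -6031/30 ≈ -201.03)
(S - 468)*d = (-1/911 - 468)*(-6031/30) = -426349/911*(-6031/30) = 2571310819/27330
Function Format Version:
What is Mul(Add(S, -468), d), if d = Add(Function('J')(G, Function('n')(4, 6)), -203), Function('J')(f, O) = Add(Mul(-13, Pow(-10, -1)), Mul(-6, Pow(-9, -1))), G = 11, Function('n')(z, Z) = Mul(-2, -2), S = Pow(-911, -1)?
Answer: Rational(2571310819, 27330) ≈ 94084.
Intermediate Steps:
S = Rational(-1, 911) ≈ -0.0010977
Function('n')(z, Z) = 4
Function('J')(f, O) = Rational(59, 30) (Function('J')(f, O) = Add(Mul(-13, Rational(-1, 10)), Mul(-6, Rational(-1, 9))) = Add(Rational(13, 10), Rational(2, 3)) = Rational(59, 30))
d = Rational(-6031, 30) (d = Add(Rational(59, 30), -203) = Rational(-6031, 30) ≈ -201.03)
Mul(Add(S, -468), d) = Mul(Add(Rational(-1, 911), -468), Rational(-6031, 30)) = Mul(Rational(-426349, 911), Rational(-6031, 30)) = Rational(2571310819, 27330)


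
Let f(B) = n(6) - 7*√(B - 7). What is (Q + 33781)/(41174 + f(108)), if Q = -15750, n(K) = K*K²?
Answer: 746303090/1713127151 + 126217*√101/1713127151 ≈ 0.43638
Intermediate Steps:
n(K) = K³
f(B) = 216 - 7*√(-7 + B) (f(B) = 6³ - 7*√(B - 7) = 216 - 7*√(-7 + B))
(Q + 33781)/(41174 + f(108)) = (-15750 + 33781)/(41174 + (216 - 7*√(-7 + 108))) = 18031/(41174 + (216 - 7*√101)) = 18031/(41390 - 7*√101)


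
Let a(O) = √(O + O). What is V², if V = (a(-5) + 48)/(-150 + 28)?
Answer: (48 + I*√10)²/14884 ≈ 0.15413 + 0.020396*I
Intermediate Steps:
a(O) = √2*√O (a(O) = √(2*O) = √2*√O)
V = -24/61 - I*√10/122 (V = (√2*√(-5) + 48)/(-150 + 28) = (√2*(I*√5) + 48)/(-122) = (I*√10 + 48)*(-1/122) = (48 + I*√10)*(-1/122) = -24/61 - I*√10/122 ≈ -0.39344 - 0.02592*I)
V² = (-24/61 - I*√10/122)²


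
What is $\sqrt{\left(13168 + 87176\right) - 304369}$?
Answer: $5 i \sqrt{8161} \approx 451.69 i$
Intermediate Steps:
$\sqrt{\left(13168 + 87176\right) - 304369} = \sqrt{100344 - 304369} = \sqrt{-204025} = 5 i \sqrt{8161}$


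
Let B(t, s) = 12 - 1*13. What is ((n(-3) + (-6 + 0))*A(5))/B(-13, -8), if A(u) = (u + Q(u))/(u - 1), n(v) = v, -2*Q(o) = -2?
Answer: 27/2 ≈ 13.500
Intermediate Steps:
B(t, s) = -1 (B(t, s) = 12 - 13 = -1)
Q(o) = 1 (Q(o) = -½*(-2) = 1)
A(u) = (1 + u)/(-1 + u) (A(u) = (u + 1)/(u - 1) = (1 + u)/(-1 + u))
((n(-3) + (-6 + 0))*A(5))/B(-13, -8) = ((-3 + (-6 + 0))*((1 + 5)/(-1 + 5)))/(-1) = ((-3 - 6)*(6/4))*(-1) = -9*6/4*(-1) = -9*3/2*(-1) = -27/2*(-1) = 27/2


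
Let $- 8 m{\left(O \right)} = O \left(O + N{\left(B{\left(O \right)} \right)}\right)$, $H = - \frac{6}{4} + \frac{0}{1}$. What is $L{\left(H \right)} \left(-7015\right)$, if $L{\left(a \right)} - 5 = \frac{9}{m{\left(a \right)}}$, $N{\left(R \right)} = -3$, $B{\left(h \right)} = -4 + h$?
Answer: $\frac{119255}{3} \approx 39752.0$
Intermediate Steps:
$H = - \frac{3}{2}$ ($H = \left(-6\right) \frac{1}{4} + 0 \cdot 1 = - \frac{3}{2} + 0 = - \frac{3}{2} \approx -1.5$)
$m{\left(O \right)} = - \frac{O \left(-3 + O\right)}{8}$ ($m{\left(O \right)} = - \frac{O \left(O - 3\right)}{8} = - \frac{O \left(-3 + O\right)}{8}$)
$L{\left(a \right)} = 5 + \frac{72}{a \left(3 - a\right)}$ ($L{\left(a \right)} = 5 + \frac{9}{\frac{1}{8} a \left(3 - a\right)} = 5 + 9 \frac{8}{a \left(3 - a\right)} = 5 + \frac{72}{a \left(3 - a\right)}$)
$L{\left(H \right)} \left(-7015\right) = \left(5 - \frac{72}{\left(- \frac{3}{2}\right) \left(-3 - \frac{3}{2}\right)}\right) \left(-7015\right) = \left(5 - - \frac{48}{- \frac{9}{2}}\right) \left(-7015\right) = \left(5 - \left(-48\right) \left(- \frac{2}{9}\right)\right) \left(-7015\right) = \left(5 - \frac{32}{3}\right) \left(-7015\right) = \left(- \frac{17}{3}\right) \left(-7015\right) = \frac{119255}{3}$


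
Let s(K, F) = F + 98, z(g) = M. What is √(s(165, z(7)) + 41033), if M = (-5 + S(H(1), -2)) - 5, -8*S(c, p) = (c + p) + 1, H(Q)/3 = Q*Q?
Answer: √164483/2 ≈ 202.78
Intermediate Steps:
H(Q) = 3*Q² (H(Q) = 3*(Q*Q) = 3*Q²)
S(c, p) = -⅛ - c/8 - p/8 (S(c, p) = -((c + p) + 1)/8 = -(1 + c + p)/8 = -⅛ - c/8 - p/8)
M = -41/4 (M = (-5 + (-⅛ - 3*1²/8 - ⅛*(-2))) - 5 = (-5 + (-⅛ - 3/8 + ¼)) - 5 = (-5 - ¼) - 5 = -21/4 - 5 = -41/4 ≈ -10.250)
z(g) = -41/4
s(K, F) = 98 + F
√(s(165, z(7)) + 41033) = √((98 - 41/4) + 41033) = √(351/4 + 41033) = √(164483/4) = √164483/2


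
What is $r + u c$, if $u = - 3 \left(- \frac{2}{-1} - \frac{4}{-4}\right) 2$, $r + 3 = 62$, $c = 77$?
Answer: $-1327$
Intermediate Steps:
$r = 59$ ($r = -3 + 62 = 59$)
$u = -18$ ($u = - 3 \left(\left(-2\right) \left(-1\right) - -1\right) 2 = - 3 \left(2 + 1\right) 2 = \left(-3\right) 3 \cdot 2 = \left(-9\right) 2 = -18$)
$r + u c = 59 - 1386 = -1327$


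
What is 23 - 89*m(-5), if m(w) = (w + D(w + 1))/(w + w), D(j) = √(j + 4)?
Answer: -43/2 ≈ -21.500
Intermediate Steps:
D(j) = √(4 + j)
m(w) = (w + √(5 + w))/(2*w) (m(w) = (w + √(4 + (w + 1)))/(w + w) = (w + √(4 + (1 + w)))/((2*w)) = (w + √(5 + w))*(1/(2*w)) = (w + √(5 + w))/(2*w))
23 - 89*m(-5) = 23 - 89*(-5 + √(5 - 5))/(2*(-5)) = 23 - 89*(-1)*(-5 + √0)/(2*5) = 23 - 89*(-1)*(-5 + 0)/(2*5) = 23 - 89*(-1)*(-5)/(2*5) = 23 - 89*½ = 23 - 89/2 = -43/2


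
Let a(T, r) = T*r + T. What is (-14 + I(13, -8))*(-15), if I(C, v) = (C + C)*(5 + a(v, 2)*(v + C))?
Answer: 45060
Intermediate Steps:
a(T, r) = T + T*r
I(C, v) = 2*C*(5 + 3*v*(C + v)) (I(C, v) = (C + C)*(5 + (v*(1 + 2))*(v + C)) = (2*C)*(5 + (v*3)*(C + v)) = (2*C)*(5 + (3*v)*(C + v)) = (2*C)*(5 + 3*v*(C + v)) = 2*C*(5 + 3*v*(C + v)))
(-14 + I(13, -8))*(-15) = (-14 + 2*13*(5 + 3*(-8)² + 3*13*(-8)))*(-15) = (-14 + 2*13*(5 + 3*64 - 312))*(-15) = (-14 + 2*13*(5 + 192 - 312))*(-15) = (-14 + 2*13*(-115))*(-15) = (-14 - 2990)*(-15) = -3004*(-15) = 45060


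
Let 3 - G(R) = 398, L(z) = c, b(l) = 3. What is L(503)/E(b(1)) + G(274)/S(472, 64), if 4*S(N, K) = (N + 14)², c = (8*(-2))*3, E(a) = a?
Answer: -945179/59049 ≈ -16.007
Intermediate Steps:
c = -48 (c = -16*3 = -48)
S(N, K) = (14 + N)²/4 (S(N, K) = (N + 14)²/4 = (14 + N)²/4)
L(z) = -48
G(R) = -395 (G(R) = 3 - 1*398 = 3 - 398 = -395)
L(503)/E(b(1)) + G(274)/S(472, 64) = -48/3 - 395*4/(14 + 472)² = -48*⅓ - 395/((¼)*486²) = -16 - 395/((¼)*236196) = -16 - 395/59049 = -945179/59049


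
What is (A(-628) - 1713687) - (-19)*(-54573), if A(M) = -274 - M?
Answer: -2750220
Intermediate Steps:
(A(-628) - 1713687) - (-19)*(-54573) = ((-274 - 1*(-628)) - 1713687) - (-19)*(-54573) = ((-274 + 628) - 1713687) - 1*1036887 = (354 - 1713687) - 1036887 = -1713333 - 1036887 = -2750220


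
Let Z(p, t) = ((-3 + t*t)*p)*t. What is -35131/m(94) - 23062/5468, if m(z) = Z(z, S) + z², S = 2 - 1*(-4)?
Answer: -206275521/37521416 ≈ -5.4975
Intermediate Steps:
S = 6 (S = 2 + 4 = 6)
Z(p, t) = p*t*(-3 + t²) (Z(p, t) = ((-3 + t²)*p)*t = (p*(-3 + t²))*t = p*t*(-3 + t²))
m(z) = z² + 198*z (m(z) = z*6*(-3 + 6²) + z² = z*6*(-3 + 36) + z² = z*6*33 + z² = 198*z + z² = z² + 198*z)
-35131/m(94) - 23062/5468 = -35131*1/(94*(198 + 94)) - 23062/5468 = -35131/(94*292) - 23062*1/5468 = -35131/27448 - 11531/2734 = -206275521/37521416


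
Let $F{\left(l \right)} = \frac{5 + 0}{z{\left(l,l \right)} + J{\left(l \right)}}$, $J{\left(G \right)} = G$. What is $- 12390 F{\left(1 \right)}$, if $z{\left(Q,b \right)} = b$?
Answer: $-30975$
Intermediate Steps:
$F{\left(l \right)} = \frac{5}{2 l}$ ($F{\left(l \right)} = \frac{5 + 0}{l + l} = \frac{5}{2 l}$)
$- 12390 F{\left(1 \right)} = - 12390 \frac{5}{2 \cdot 1} = - 12390 \cdot \frac{5}{2} \cdot 1 = \left(-12390\right) \frac{5}{2} = -30975$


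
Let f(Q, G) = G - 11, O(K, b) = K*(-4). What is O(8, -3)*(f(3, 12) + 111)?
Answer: -3584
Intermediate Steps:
O(K, b) = -4*K
f(Q, G) = -11 + G
O(8, -3)*(f(3, 12) + 111) = (-4*8)*((-11 + 12) + 111) = -32*(1 + 111) = -32*112 = -3584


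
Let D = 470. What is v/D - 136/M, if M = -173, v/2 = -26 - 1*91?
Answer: 11719/40655 ≈ 0.28825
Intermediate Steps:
v = -234 (v = 2*(-26 - 1*91) = 2*(-26 - 91) = 2*(-117) = -234)
v/D - 136/M = -234/470 - 136/(-173) = -234*1/470 - 136*(-1/173) = -117/235 + 136/173 = 11719/40655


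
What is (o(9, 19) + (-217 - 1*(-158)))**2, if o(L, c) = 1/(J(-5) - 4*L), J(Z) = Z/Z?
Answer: 4268356/1225 ≈ 3484.4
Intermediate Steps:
J(Z) = 1
o(L, c) = 1/(1 - 4*L)
(o(9, 19) + (-217 - 1*(-158)))**2 = (-1/(-1 + 4*9) + (-217 - 1*(-158)))**2 = (-1/(-1 + 36) + (-217 + 158))**2 = (-1/35 - 59)**2 = (-2066/35)**2 = 4268356/1225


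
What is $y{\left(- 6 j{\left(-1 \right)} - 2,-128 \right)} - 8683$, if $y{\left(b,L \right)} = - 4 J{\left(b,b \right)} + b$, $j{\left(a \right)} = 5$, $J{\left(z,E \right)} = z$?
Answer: $-8587$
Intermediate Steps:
$y{\left(b,L \right)} = - 3 b$ ($y{\left(b,L \right)} = - 4 b + b = - 3 b$)
$y{\left(- 6 j{\left(-1 \right)} - 2,-128 \right)} - 8683 = - 3 \left(\left(-6\right) 5 - 2\right) - 8683 = - 3 \left(-30 - 2\right) - 8683 = \left(-3\right) \left(-32\right) - 8683 = 96 - 8683 = -8587$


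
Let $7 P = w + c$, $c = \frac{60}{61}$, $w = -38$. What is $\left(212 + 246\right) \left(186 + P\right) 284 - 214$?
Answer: $\frac{10036784430}{427} \approx 2.3505 \cdot 10^{7}$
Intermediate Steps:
$c = \frac{60}{61}$ ($c = 60 \cdot \frac{1}{61} = \frac{60}{61} \approx 0.98361$)
$P = - \frac{2258}{427}$ ($P = \frac{-38 + \frac{60}{61}}{7} = \frac{1}{7} \left(- \frac{2258}{61}\right) = - \frac{2258}{427} \approx -5.2881$)
$\left(212 + 246\right) \left(186 + P\right) 284 - 214 = \left(212 + 246\right) \left(186 - \frac{2258}{427}\right) 284 - 214 = 458 \cdot \frac{77164}{427} \cdot 284 - 214 = \frac{35341112}{427} \cdot 284 - 214 = \frac{10036875808}{427} - 214 = \frac{10036784430}{427}$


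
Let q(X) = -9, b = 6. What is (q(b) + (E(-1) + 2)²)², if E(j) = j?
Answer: 64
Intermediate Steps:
(q(b) + (E(-1) + 2)²)² = (-9 + (-1 + 2)²)² = (-9 + 1²)² = (-9 + 1)² = (-8)² = 64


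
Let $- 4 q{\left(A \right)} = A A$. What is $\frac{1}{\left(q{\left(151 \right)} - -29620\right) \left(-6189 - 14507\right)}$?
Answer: $- \frac{1}{495043146} \approx -2.02 \cdot 10^{-9}$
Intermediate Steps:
$q{\left(A \right)} = - \frac{A^{2}}{4}$ ($q{\left(A \right)} = - \frac{A A}{4} = - \frac{A^{2}}{4}$)
$\frac{1}{\left(q{\left(151 \right)} - -29620\right) \left(-6189 - 14507\right)} = \frac{1}{\left(- \frac{151^{2}}{4} - -29620\right) \left(-6189 - 14507\right)} = \frac{1}{\left(\left(- \frac{1}{4}\right) 22801 + 29620\right) \left(-6189 - 14507\right)} = \frac{1}{\left(- \frac{22801}{4} + 29620\right) \left(-20696\right)} = \frac{1}{\frac{95679}{4}} \left(- \frac{1}{20696}\right) = \frac{4}{95679} \left(- \frac{1}{20696}\right) = - \frac{1}{495043146}$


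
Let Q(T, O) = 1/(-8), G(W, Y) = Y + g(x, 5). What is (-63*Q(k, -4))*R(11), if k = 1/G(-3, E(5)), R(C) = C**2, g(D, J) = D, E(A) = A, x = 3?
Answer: 7623/8 ≈ 952.88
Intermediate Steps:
G(W, Y) = 3 + Y (G(W, Y) = Y + 3 = 3 + Y)
k = 1/8 (k = 1/(3 + 5) = 1/8 ≈ 0.12500)
Q(T, O) = -1/8
(-63*Q(k, -4))*R(11) = -63*(-1/8)*11**2 = (63/8)*121 = 7623/8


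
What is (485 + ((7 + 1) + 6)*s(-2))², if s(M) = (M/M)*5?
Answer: 308025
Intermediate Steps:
s(M) = 5 (s(M) = 1*5 = 5)
(485 + ((7 + 1) + 6)*s(-2))² = (485 + ((7 + 1) + 6)*5)² = (485 + (8 + 6)*5)² = (485 + 14*5)² = (485 + 70)² = 555² = 308025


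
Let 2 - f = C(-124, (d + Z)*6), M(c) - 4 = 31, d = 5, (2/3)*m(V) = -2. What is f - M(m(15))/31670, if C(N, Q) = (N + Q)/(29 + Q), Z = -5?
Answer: 1152585/183686 ≈ 6.2748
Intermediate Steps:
m(V) = -3 (m(V) = (3/2)*(-2) = -3)
M(c) = 35 (M(c) = 4 + 31 = 35)
C(N, Q) = (N + Q)/(29 + Q)
f = 182/29 (f = 2 - (-124 + (5 - 5)*6)/(29 + (5 - 5)*6) = 2 - (-124 + 0*6)/(29 + 0*6) = 2 - (-124 + 0)/(29 + 0) = 2 - (-124)/29 = 2 - 1*(-124/29) = 2 + 124/29 = 182/29 ≈ 6.2759)
f - M(m(15))/31670 = 182/29 - 35/31670 = 182/29 - 1*7/6334 = 182/29 - 7/6334 = 1152585/183686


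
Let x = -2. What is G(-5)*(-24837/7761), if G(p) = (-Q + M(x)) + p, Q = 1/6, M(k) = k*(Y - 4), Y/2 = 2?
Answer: 256649/15522 ≈ 16.535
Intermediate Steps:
Y = 4 (Y = 2*2 = 4)
M(k) = 0 (M(k) = k*(4 - 4) = k*0 = 0)
Q = ⅙ ≈ 0.16667
G(p) = -⅙ + p (G(p) = (-1*⅙ + 0) + p = (-⅙ + 0) + p = -⅙ + p)
G(-5)*(-24837/7761) = (-⅙ - 5)*(-24837/7761) = -(-256649)/(2*7761) = -31/6*(-8279/2587) = 256649/15522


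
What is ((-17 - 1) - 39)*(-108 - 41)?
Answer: 8493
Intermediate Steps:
((-17 - 1) - 39)*(-108 - 41) = (-18 - 39)*(-149) = -57*(-149) = 8493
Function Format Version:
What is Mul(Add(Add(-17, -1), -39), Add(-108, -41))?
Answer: 8493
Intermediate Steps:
Mul(Add(Add(-17, -1), -39), Add(-108, -41)) = Mul(Add(-18, -39), -149) = Mul(-57, -149) = 8493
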